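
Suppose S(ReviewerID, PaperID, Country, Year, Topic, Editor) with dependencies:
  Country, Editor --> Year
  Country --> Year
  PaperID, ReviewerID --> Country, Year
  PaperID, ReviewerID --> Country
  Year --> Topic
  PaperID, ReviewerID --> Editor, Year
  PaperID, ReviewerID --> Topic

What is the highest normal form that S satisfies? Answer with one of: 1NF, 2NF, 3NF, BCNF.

2NF

Candidate key: {PaperID, ReviewerID}. Prime attributes: {PaperID, ReviewerID}.
Country, Editor --> Year breaks BCNF: {Country, Editor}⁺ = {Country, Editor, Topic, Year}, so {Country, Editor} is not a superkey.
Because {Year} is non-prime and the left side of Country, Editor --> Year is not a superkey, the relation is not in 3NF.
Checking every proper subset of each key, none determines a non-prime attribute — 2NF is satisfied.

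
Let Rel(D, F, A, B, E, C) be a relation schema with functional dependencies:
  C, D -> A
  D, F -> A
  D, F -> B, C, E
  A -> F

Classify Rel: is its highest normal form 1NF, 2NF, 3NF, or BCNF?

Candidate keys: {A, D}, {C, D}, {D, F}. Prime attributes: {A, C, D, F}.
A -> F: {A}⁺ = {A, F}, which is not all of the attributes, so the left side is not a superkey — BCNF is violated.
Since {F} ⊆ prime attributes and every other non-superkey FD also has a prime right side, the schema is in 3NF.

3NF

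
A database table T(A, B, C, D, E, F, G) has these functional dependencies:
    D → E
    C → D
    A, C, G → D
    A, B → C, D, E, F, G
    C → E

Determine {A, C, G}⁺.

{A, C, D, E, G}

Start with {A, C, G}.
C → D applies; add {D} → now {A, C, D, G}.
C → E applies; add {E} → now {A, C, D, E, G}.
No further FD applies.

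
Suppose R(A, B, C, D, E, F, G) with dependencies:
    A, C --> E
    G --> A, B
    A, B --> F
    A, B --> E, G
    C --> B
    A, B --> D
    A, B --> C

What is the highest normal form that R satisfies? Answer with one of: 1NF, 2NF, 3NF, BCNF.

3NF

Candidate keys: {A, B}, {A, C}, {G}. Prime attributes: {A, B, C, G}.
C --> B breaks BCNF: {C}⁺ = {B, C}, so {C} is not a superkey.
Its right-hand attributes {B} are all prime, as are those of every other non-superkey FD — the relation is in 3NF.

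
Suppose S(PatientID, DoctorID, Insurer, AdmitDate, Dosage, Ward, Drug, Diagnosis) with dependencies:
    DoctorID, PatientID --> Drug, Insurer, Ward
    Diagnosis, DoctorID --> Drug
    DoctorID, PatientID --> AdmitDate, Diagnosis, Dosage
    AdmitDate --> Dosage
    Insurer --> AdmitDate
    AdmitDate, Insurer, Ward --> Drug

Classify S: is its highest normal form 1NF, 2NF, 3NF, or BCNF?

Candidate key: {DoctorID, PatientID}. Prime attributes: {DoctorID, PatientID}.
Diagnosis, DoctorID --> Drug: {Diagnosis, DoctorID}⁺ = {Diagnosis, DoctorID, Drug}, which is not all of the attributes, so the left side is not a superkey — BCNF is violated.
Diagnosis, DoctorID --> Drug determines the non-prime attribute {Drug} from a non-superkey — 3NF is violated.
No proper subset of a key has a non-prime attribute in its closure, so there is no partial dependency; 2NF holds.

2NF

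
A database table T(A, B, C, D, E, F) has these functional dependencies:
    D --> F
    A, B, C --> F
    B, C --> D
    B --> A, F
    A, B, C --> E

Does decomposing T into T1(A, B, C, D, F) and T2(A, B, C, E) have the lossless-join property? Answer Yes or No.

T1 ∩ T2 = {A, B, C}; its closure under F is {A, B, C, D, E, F}.
T1 is contained in that closure, so T1 ∩ T2 --> T1 holds and the join is lossless.

Yes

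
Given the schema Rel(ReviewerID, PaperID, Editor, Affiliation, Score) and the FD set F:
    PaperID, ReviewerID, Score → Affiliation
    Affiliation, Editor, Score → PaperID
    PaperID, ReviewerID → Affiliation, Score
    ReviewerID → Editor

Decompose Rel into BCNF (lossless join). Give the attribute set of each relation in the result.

Candidate keys of the original relation: {Affiliation, ReviewerID, Score}, {PaperID, ReviewerID}.
In {Affiliation, Editor, PaperID, ReviewerID, Score}, {Affiliation, Editor, Score} is not a superkey ({Affiliation, Editor, Score}⁺ restricted to this set is {Affiliation, Editor, PaperID, Score}), so split on Affiliation, Editor, Score → PaperID into {Affiliation, Editor, PaperID, Score} and {Affiliation, Editor, ReviewerID, Score}.
{Affiliation, Editor, PaperID, Score} has no BCNF violation.
In {Affiliation, Editor, ReviewerID, Score}, {ReviewerID} is not a superkey ({ReviewerID}⁺ restricted to this set is {Editor, ReviewerID}), so split on ReviewerID → Editor into {Editor, ReviewerID} and {Affiliation, ReviewerID, Score}.
{Editor, ReviewerID} has no BCNF violation.
{Affiliation, ReviewerID, Score} has no BCNF violation.

{Affiliation, Editor, PaperID, Score}; {Affiliation, ReviewerID, Score}; {Editor, ReviewerID}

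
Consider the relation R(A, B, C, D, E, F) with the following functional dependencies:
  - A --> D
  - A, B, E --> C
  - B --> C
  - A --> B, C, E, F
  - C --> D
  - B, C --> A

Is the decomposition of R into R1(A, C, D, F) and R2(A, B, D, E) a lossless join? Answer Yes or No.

R1 ∩ R2 = {A, D}; its closure under F is {A, B, C, D, E, F}.
Since R1 ⊆ {A, B, C, D, E, F}, the intersection is a superkey of R1; the decomposition is lossless.

Yes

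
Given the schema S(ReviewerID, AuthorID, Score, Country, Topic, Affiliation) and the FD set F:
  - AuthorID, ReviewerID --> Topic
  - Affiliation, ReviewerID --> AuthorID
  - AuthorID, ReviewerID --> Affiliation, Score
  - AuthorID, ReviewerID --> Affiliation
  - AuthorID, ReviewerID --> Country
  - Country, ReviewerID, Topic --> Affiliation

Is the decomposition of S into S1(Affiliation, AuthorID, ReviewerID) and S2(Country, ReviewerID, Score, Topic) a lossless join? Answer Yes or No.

The shared attributes are {ReviewerID} and {ReviewerID}⁺ = {ReviewerID}.
S1 ⊄ {ReviewerID} and S2 ⊄ {ReviewerID}, so the split is lossy.

No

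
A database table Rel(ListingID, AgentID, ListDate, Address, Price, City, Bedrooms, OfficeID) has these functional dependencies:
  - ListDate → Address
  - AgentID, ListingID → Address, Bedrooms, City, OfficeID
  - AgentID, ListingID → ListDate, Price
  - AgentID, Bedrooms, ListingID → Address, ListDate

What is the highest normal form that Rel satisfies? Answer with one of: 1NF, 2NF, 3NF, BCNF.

Candidate key: {AgentID, ListingID}. Prime attributes: {AgentID, ListingID}.
ListDate → Address: {ListDate}⁺ = {Address, ListDate}, which is not all of the attributes, so the left side is not a superkey — BCNF is violated.
ListDate → Address has non-prime {Address} on the right and a non-superkey on the left, so 3NF fails.
No proper subset of a key has a non-prime attribute in its closure, so there is no partial dependency; 2NF holds.

2NF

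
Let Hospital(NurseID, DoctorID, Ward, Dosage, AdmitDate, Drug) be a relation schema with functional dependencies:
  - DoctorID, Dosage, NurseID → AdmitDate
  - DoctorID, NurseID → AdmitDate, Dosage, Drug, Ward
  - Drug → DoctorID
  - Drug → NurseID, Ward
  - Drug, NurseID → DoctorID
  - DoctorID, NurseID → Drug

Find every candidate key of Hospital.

{Drug}⁺ = {AdmitDate, DoctorID, Dosage, Drug, NurseID, Ward} — all of the relation — so {Drug} is a candidate key.
{DoctorID, NurseID}⁺ = {AdmitDate, DoctorID, Dosage, Drug, NurseID, Ward} — all of the relation — so {DoctorID, NurseID} is a candidate key.
Any other superkey properly contains one of these, so there are no further candidate keys.

{DoctorID, NurseID}, {Drug}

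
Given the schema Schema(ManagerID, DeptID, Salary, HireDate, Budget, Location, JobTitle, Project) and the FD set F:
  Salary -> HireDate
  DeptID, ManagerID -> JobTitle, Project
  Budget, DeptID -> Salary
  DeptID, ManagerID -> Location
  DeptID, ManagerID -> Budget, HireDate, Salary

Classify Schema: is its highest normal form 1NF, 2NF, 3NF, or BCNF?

Candidate key: {DeptID, ManagerID}. Prime attributes: {DeptID, ManagerID}.
Salary -> HireDate: {Salary}⁺ = {HireDate, Salary}, which is not all of the attributes, so the left side is not a superkey — BCNF is violated.
Salary -> HireDate has non-prime {HireDate} on the right and a non-superkey on the left, so 3NF fails.
Checking every proper subset of each key, none determines a non-prime attribute — 2NF is satisfied.

2NF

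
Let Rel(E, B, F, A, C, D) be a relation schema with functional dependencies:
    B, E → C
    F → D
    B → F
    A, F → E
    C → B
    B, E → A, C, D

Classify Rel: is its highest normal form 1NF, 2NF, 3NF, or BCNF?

1NF

Candidate keys: {A, B}, {A, C}, {B, E}, {C, E}. Prime attributes: {A, B, C, E}.
F → D: {F}⁺ = {D, F}, which is not all of the attributes, so the left side is not a superkey — BCNF is violated.
F → D determines the non-prime attribute {D} from a non-superkey — 3NF is violated.
The proper key subset {B} of {A, B} determines non-prime {D, F}, so the relation is not even in 2NF.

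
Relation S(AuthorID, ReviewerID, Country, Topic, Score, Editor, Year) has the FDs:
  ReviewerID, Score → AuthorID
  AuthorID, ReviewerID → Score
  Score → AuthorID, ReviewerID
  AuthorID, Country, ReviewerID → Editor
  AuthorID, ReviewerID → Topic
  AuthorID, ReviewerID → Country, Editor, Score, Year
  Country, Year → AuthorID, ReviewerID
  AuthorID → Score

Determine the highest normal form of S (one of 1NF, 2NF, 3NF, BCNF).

BCNF

Candidate keys: {AuthorID}, {Country, Year}, {Score}. Prime attributes: {AuthorID, Country, Score, Year}.
Each dependency's left side is a superkey — BCNF holds.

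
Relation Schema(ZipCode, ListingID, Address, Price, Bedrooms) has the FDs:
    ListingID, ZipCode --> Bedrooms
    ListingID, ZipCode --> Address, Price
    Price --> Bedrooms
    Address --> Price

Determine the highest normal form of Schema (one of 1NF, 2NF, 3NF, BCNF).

2NF

Candidate key: {ListingID, ZipCode}. Prime attributes: {ListingID, ZipCode}.
Price --> Bedrooms: {Price}⁺ = {Bedrooms, Price}, which is not all of the attributes, so the left side is not a superkey — BCNF is violated.
Price --> Bedrooms has non-prime {Bedrooms} on the right and a non-superkey on the left, so 3NF fails.
No non-prime attribute depends on a proper subset of any candidate key, so 2NF holds.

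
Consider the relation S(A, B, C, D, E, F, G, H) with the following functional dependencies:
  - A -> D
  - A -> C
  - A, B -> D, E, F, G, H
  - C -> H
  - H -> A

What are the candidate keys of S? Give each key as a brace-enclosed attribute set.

{B} never appears on the right of any FD, so every key must include it.
{A, B}⁺ = {A, B, C, D, E, F, G, H}, which is every attribute, so {A, B} is a candidate key.
{B, C}⁺ = {A, B, C, D, E, F, G, H}, which is every attribute, so {B, C} is a candidate key.
{B, H}⁺ = {A, B, C, D, E, F, G, H}, which is every attribute, so {B, H} is a candidate key.
These are minimal and exhaustive — every other superkey contains one of them.

{A, B}, {B, C}, {B, H}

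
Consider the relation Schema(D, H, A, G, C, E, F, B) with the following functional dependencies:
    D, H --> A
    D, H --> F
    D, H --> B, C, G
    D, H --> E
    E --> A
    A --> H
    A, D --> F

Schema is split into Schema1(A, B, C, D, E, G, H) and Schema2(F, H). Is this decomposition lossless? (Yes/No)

Common attributes: {H}; their closure is {H}.
Schema1 ⊄ {H} and Schema2 ⊄ {H}, so the split is lossy.

No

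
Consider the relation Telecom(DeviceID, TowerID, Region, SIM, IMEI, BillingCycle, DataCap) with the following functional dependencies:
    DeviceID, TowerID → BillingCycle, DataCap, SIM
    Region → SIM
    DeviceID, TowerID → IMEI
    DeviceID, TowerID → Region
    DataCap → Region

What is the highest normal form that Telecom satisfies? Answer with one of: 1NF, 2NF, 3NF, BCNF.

Candidate key: {DeviceID, TowerID}. Prime attributes: {DeviceID, TowerID}.
For Region → SIM we have {Region}⁺ = {Region, SIM}; {Region} is not a superkey, so BCNF fails.
Region → SIM determines the non-prime attribute {SIM} from a non-superkey — 3NF is violated.
No proper subset of a key has a non-prime attribute in its closure, so there is no partial dependency; 2NF holds.

2NF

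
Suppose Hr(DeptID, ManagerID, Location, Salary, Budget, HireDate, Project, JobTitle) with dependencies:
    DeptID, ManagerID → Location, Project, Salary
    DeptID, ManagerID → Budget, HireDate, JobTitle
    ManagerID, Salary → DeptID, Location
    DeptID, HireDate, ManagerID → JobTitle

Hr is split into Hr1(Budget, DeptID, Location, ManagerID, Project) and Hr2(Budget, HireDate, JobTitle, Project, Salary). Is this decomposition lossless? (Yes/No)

Common attributes: {Budget, Project}; their closure is {Budget, Project}.
The closure covers neither Hr1 nor Hr2 entirely; the join is not lossless.

No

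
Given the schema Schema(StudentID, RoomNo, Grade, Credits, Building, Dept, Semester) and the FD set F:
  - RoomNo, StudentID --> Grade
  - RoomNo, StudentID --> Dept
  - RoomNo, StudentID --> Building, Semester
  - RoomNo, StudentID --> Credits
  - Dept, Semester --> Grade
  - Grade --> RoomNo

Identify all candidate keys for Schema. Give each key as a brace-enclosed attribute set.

{Dept, Semester, StudentID}, {Grade, StudentID}, {RoomNo, StudentID}

{StudentID} never appears on the right of any FD, so every key must include it.
{Grade, StudentID}⁺ = {Building, Credits, Dept, Grade, RoomNo, Semester, StudentID}, which is every attribute, so {Grade, StudentID} is a candidate key.
{RoomNo, StudentID}⁺ = {Building, Credits, Dept, Grade, RoomNo, Semester, StudentID}, which is every attribute, so {RoomNo, StudentID} is a candidate key.
{Dept, Semester, StudentID}⁺ = {Building, Credits, Dept, Grade, RoomNo, Semester, StudentID}, which is every attribute, so {Dept, Semester, StudentID} is a candidate key.
Any other superkey properly contains one of these, so there are no further candidate keys.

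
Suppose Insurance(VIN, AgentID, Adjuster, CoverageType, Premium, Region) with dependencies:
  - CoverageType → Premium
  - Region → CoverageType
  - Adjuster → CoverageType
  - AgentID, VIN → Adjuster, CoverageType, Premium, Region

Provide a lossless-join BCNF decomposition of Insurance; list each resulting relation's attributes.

Candidate key of the original relation: {AgentID, VIN}.
Within {Adjuster, AgentID, CoverageType, Premium, Region, VIN}: {CoverageType}⁺ ∩ {Adjuster, AgentID, CoverageType, Premium, Region, VIN} = {CoverageType, Premium}, not the whole set, so CoverageType → Premium violates BCNF; decompose into {CoverageType, Premium} and {Adjuster, AgentID, CoverageType, Region, VIN}.
{CoverageType, Premium} has no BCNF violation.
Within {Adjuster, AgentID, CoverageType, Region, VIN}: {Region}⁺ ∩ {Adjuster, AgentID, CoverageType, Region, VIN} = {CoverageType, Region}, not the whole set, so Region → CoverageType violates BCNF; decompose into {CoverageType, Region} and {Adjuster, AgentID, Region, VIN}.
{CoverageType, Region} has no BCNF violation.
{Adjuster, AgentID, Region, VIN} has no BCNF violation.

{Adjuster, AgentID, Region, VIN}; {CoverageType, Premium}; {CoverageType, Region}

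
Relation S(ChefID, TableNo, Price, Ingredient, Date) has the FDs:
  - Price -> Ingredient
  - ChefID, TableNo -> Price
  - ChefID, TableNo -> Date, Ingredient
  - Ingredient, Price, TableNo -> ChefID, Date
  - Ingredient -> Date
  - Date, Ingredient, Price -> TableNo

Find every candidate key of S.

{ChefID, TableNo}, {Price}

{Price}⁺ = {ChefID, Date, Ingredient, Price, TableNo}, which is every attribute, so {Price} is a candidate key.
{ChefID, TableNo}⁺ = {ChefID, Date, Ingredient, Price, TableNo}, which is every attribute, so {ChefID, TableNo} is a candidate key.
Any other superkey properly contains one of these, so there are no further candidate keys.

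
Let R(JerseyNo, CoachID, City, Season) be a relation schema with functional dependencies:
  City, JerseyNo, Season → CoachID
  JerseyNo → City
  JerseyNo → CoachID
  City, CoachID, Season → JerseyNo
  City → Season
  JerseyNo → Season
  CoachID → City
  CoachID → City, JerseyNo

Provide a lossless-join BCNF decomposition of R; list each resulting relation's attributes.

Candidate keys of the original relation: {CoachID}, {JerseyNo}.
Within {City, CoachID, JerseyNo, Season}: {City}⁺ ∩ {City, CoachID, JerseyNo, Season} = {City, Season}, not the whole set, so City → Season violates BCNF; decompose into {City, Season} and {City, CoachID, JerseyNo}.
{City, Season} has no BCNF violation.
{City, CoachID, JerseyNo} has no BCNF violation.

{City, CoachID, JerseyNo}; {City, Season}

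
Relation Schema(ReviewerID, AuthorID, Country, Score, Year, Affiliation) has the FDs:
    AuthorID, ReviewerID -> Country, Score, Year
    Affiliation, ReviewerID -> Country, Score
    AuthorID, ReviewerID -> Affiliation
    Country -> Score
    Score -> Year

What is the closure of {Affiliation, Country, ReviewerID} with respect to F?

Start with {Affiliation, Country, ReviewerID}.
Affiliation, ReviewerID -> Country, Score applies; add {Score} → now {Affiliation, Country, ReviewerID, Score}.
Score -> Year applies; add {Year} → now {Affiliation, Country, ReviewerID, Score, Year}.
No further FD applies.

{Affiliation, Country, ReviewerID, Score, Year}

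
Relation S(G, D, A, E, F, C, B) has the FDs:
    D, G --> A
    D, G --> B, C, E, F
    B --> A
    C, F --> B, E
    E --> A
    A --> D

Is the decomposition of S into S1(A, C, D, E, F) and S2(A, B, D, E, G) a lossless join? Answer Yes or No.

The shared attributes are {A, D, E} and {A, D, E}⁺ = {A, D, E}.
The closure covers neither S1 nor S2 entirely; the join is not lossless.

No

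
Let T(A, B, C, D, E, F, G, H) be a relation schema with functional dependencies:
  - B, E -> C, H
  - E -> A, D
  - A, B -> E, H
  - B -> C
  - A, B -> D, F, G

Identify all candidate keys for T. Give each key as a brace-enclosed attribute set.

Attributes never on any right-hand side: {B} — every candidate key must contain it.
{A, B}⁺ = {A, B, C, D, E, F, G, H}, which is every attribute, so {A, B} is a candidate key.
{B, E}⁺ = {A, B, C, D, E, F, G, H}, which is every attribute, so {B, E} is a candidate key.
These are minimal and exhaustive — every other superkey contains one of them.

{A, B}, {B, E}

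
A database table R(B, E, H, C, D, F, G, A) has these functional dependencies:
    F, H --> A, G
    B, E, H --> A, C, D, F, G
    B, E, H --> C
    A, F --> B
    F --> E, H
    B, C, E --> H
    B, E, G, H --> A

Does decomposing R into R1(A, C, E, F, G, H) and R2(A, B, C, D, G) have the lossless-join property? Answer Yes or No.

R1 ∩ R2 = {A, C, G}; its closure under F is {A, C, G}.
R1 ⊄ {A, C, G} and R2 ⊄ {A, C, G}, so the split is lossy.

No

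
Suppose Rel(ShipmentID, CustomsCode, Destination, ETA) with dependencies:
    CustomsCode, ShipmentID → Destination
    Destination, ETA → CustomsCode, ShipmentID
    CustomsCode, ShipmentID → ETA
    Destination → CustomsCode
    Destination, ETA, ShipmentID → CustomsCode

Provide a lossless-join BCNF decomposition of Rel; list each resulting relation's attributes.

{CustomsCode, Destination}; {Destination, ETA, ShipmentID}

Candidate keys of the original relation: {CustomsCode, ShipmentID}, {Destination, ETA}, {Destination, ShipmentID}.
In {CustomsCode, Destination, ETA, ShipmentID}, {Destination} is not a superkey ({Destination}⁺ restricted to this set is {CustomsCode, Destination}), so split on Destination → CustomsCode into {CustomsCode, Destination} and {Destination, ETA, ShipmentID}.
{CustomsCode, Destination}: every determinant is a superkey — BCNF.
{Destination, ETA, ShipmentID}: every determinant is a superkey — BCNF.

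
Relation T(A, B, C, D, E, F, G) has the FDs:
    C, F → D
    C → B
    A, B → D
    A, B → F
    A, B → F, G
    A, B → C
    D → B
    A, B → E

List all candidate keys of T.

{A, B}, {A, C}, {A, D}

No FD produces {A}, so it must be in every candidate key.
{A, B}⁺ = {A, B, C, D, E, F, G}, which is every attribute, so {A, B} is a candidate key.
{A, C}⁺ = {A, B, C, D, E, F, G}, which is every attribute, so {A, C} is a candidate key.
{A, D}⁺ = {A, B, C, D, E, F, G}, which is every attribute, so {A, D} is a candidate key.
These are minimal and exhaustive — every other superkey contains one of them.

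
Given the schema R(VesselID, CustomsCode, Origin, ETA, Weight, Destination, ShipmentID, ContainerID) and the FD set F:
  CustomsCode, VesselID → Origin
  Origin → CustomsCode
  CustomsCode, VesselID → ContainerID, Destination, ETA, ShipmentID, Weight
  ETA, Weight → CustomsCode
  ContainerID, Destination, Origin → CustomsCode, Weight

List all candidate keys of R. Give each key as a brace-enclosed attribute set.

{CustomsCode, VesselID}, {ETA, VesselID, Weight}, {Origin, VesselID}

No FD produces {VesselID}, so it must be in every candidate key.
{CustomsCode, VesselID} is a candidate key since {CustomsCode, VesselID}⁺ = {ContainerID, CustomsCode, Destination, ETA, Origin, ShipmentID, VesselID, Weight} covers every attribute.
{Origin, VesselID} is a candidate key since {Origin, VesselID}⁺ = {ContainerID, CustomsCode, Destination, ETA, Origin, ShipmentID, VesselID, Weight} covers every attribute.
{ETA, VesselID, Weight} is a candidate key since {ETA, VesselID, Weight}⁺ = {ContainerID, CustomsCode, Destination, ETA, Origin, ShipmentID, VesselID, Weight} covers every attribute.
No proper subset of any of these is a key, and no other minimal superkey exists.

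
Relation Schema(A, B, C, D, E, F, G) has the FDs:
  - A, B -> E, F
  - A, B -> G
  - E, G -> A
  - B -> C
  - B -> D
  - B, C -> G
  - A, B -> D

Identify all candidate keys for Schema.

{A, B}, {B, E}

Attributes never on any right-hand side: {B} — every candidate key must contain it.
Closure of {A, B} is {A, B, C, D, E, F, G}, the whole schema; {A, B} is a candidate key.
Closure of {B, E} is {A, B, C, D, E, F, G}, the whole schema; {B, E} is a candidate key.
These are minimal and exhaustive — every other superkey contains one of them.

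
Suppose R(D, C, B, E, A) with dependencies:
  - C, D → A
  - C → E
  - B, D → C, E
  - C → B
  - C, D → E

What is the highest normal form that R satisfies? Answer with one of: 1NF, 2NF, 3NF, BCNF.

1NF

Candidate keys: {B, D}, {C, D}. Prime attributes: {B, C, D}.
For C → E we have {C}⁺ = {B, C, E}; {C} is not a superkey, so BCNF fails.
Because {E} is non-prime and the left side of C → E is not a superkey, the relation is not in 3NF.
Since {C} ⊂ {C, D} and {C}⁺ ⊇ {E} with {E} non-prime, there is a partial dependency; 2NF fails.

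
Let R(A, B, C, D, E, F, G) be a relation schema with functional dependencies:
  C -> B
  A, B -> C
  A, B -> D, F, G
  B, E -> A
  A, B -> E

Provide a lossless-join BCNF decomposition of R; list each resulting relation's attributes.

Candidate keys of the original relation: {A, B}, {A, C}, {B, E}, {C, E}.
{A, B, C, D, E, F, G}: {C} determines {B, C} here but is not a superkey — split on C -> B, giving {B, C} and {A, C, D, E, F, G}.
{B, C} has no BCNF violation.
{A, C, D, E, F, G} has no BCNF violation.

{A, C, D, E, F, G}; {B, C}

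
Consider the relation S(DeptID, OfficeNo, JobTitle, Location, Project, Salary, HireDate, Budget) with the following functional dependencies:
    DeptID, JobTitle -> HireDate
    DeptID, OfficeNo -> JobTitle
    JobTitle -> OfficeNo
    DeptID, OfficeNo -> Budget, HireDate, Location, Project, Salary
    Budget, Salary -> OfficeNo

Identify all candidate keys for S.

{Budget, DeptID, Salary}, {DeptID, JobTitle}, {DeptID, OfficeNo}

{DeptID} never appears on the right of any FD, so every key must include it.
{DeptID, JobTitle} is a candidate key since {DeptID, JobTitle}⁺ = {Budget, DeptID, HireDate, JobTitle, Location, OfficeNo, Project, Salary} covers every attribute.
{DeptID, OfficeNo} is a candidate key since {DeptID, OfficeNo}⁺ = {Budget, DeptID, HireDate, JobTitle, Location, OfficeNo, Project, Salary} covers every attribute.
{Budget, DeptID, Salary} is a candidate key since {Budget, DeptID, Salary}⁺ = {Budget, DeptID, HireDate, JobTitle, Location, OfficeNo, Project, Salary} covers every attribute.
No proper subset of any of these is a key, and no other minimal superkey exists.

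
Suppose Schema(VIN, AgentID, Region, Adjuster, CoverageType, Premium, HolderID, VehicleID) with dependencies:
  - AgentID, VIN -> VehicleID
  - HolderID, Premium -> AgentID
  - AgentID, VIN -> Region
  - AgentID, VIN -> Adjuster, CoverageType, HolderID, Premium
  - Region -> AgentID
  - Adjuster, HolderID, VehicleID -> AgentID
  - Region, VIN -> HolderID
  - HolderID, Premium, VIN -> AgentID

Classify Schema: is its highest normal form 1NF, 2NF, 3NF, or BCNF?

Candidate keys: {Adjuster, HolderID, VIN, VehicleID}, {AgentID, VIN}, {HolderID, Premium, VIN}, {Region, VIN}. Prime attributes: {Adjuster, AgentID, HolderID, Premium, Region, VIN, VehicleID}.
HolderID, Premium -> AgentID breaks BCNF: {HolderID, Premium}⁺ = {AgentID, HolderID, Premium}, so {HolderID, Premium} is not a superkey.
Its right-hand attributes {AgentID} are all prime, as are those of every other non-superkey FD — the relation is in 3NF.

3NF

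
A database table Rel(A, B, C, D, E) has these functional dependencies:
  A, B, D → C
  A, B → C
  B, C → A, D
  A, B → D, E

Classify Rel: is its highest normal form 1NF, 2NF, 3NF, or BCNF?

BCNF

Candidate keys: {A, B}, {B, C}. Prime attributes: {A, B, C}.
The left-hand side of every FD is a superkey, so BCNF is satisfied.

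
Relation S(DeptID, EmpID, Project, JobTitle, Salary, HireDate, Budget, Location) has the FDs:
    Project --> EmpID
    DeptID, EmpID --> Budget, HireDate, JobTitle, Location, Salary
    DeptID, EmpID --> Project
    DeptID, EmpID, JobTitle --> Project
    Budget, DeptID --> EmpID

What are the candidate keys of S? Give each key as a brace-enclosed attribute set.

Attributes never on any right-hand side: {DeptID} — every candidate key must contain it.
{Budget, DeptID}⁺ = {Budget, DeptID, EmpID, HireDate, JobTitle, Location, Project, Salary}, which is every attribute, so {Budget, DeptID} is a candidate key.
{DeptID, EmpID}⁺ = {Budget, DeptID, EmpID, HireDate, JobTitle, Location, Project, Salary}, which is every attribute, so {DeptID, EmpID} is a candidate key.
{DeptID, Project}⁺ = {Budget, DeptID, EmpID, HireDate, JobTitle, Location, Project, Salary}, which is every attribute, so {DeptID, Project} is a candidate key.
These are minimal and exhaustive — every other superkey contains one of them.

{Budget, DeptID}, {DeptID, EmpID}, {DeptID, Project}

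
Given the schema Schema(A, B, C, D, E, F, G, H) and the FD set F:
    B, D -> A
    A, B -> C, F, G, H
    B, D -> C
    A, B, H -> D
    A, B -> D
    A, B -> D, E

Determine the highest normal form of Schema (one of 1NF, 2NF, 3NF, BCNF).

BCNF

Candidate keys: {A, B}, {B, D}. Prime attributes: {A, B, D}.
The left-hand side of every FD is a superkey, so BCNF is satisfied.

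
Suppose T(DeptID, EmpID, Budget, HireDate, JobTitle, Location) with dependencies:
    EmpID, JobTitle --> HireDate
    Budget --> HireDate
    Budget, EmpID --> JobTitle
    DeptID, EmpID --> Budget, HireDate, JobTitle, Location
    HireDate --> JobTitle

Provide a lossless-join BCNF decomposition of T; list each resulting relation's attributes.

Candidate key of the original relation: {DeptID, EmpID}.
{Budget, DeptID, EmpID, HireDate, JobTitle, Location}: {EmpID, JobTitle} determines {EmpID, HireDate, JobTitle} here but is not a superkey — split on EmpID, JobTitle --> HireDate, giving {EmpID, HireDate, JobTitle} and {Budget, DeptID, EmpID, JobTitle, Location}.
{EmpID, HireDate, JobTitle}: {HireDate} determines {HireDate, JobTitle} here but is not a superkey — split on HireDate --> JobTitle, giving {HireDate, JobTitle} and {EmpID, HireDate}.
{HireDate, JobTitle} has no BCNF violation.
{EmpID, HireDate} has no BCNF violation.
{Budget, DeptID, EmpID, JobTitle, Location}: {Budget} determines {Budget, JobTitle} here but is not a superkey — split on Budget --> JobTitle, giving {Budget, JobTitle} and {Budget, DeptID, EmpID, Location}.
{Budget, JobTitle} has no BCNF violation.
{Budget, DeptID, EmpID, Location} has no BCNF violation.

{Budget, DeptID, EmpID, Location}; {Budget, JobTitle}; {EmpID, HireDate}; {HireDate, JobTitle}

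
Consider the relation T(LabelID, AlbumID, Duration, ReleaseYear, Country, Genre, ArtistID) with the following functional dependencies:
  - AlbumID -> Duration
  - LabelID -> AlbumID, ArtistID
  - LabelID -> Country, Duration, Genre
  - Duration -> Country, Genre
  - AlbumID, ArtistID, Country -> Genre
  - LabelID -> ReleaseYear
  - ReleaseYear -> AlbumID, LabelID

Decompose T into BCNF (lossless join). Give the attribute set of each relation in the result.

Candidate keys of the original relation: {LabelID}, {ReleaseYear}.
{AlbumID, ArtistID, Country, Duration, Genre, LabelID, ReleaseYear}: {AlbumID} determines {AlbumID, Country, Duration, Genre} here but is not a superkey — split on AlbumID -> Country, Duration, Genre, giving {AlbumID, Country, Duration, Genre} and {AlbumID, ArtistID, LabelID, ReleaseYear}.
{AlbumID, Country, Duration, Genre}: {Duration} determines {Country, Duration, Genre} here but is not a superkey — split on Duration -> Country, Genre, giving {Country, Duration, Genre} and {AlbumID, Duration}.
{Country, Duration, Genre} is in BCNF.
{AlbumID, Duration} is in BCNF.
{AlbumID, ArtistID, LabelID, ReleaseYear} is in BCNF.

{AlbumID, ArtistID, LabelID, ReleaseYear}; {AlbumID, Duration}; {Country, Duration, Genre}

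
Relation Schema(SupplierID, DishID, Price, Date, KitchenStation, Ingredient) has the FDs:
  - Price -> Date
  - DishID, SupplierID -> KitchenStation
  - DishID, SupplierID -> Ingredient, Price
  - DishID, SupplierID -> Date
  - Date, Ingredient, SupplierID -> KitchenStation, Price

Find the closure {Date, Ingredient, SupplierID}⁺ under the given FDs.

{Date, Ingredient, KitchenStation, Price, SupplierID}

Start with {Date, Ingredient, SupplierID}.
Date, Ingredient, SupplierID -> KitchenStation, Price applies; add {KitchenStation, Price} → now {Date, Ingredient, KitchenStation, Price, SupplierID}.
No further FD applies.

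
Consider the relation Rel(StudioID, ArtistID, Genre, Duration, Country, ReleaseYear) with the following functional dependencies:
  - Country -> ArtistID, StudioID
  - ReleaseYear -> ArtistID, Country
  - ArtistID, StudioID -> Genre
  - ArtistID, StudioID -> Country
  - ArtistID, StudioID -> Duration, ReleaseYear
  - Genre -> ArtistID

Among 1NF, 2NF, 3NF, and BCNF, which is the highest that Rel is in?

Candidate keys: {ArtistID, StudioID}, {Country}, {Genre, StudioID}, {ReleaseYear}. Prime attributes: {ArtistID, Country, Genre, ReleaseYear, StudioID}.
Genre -> ArtistID breaks BCNF: {Genre}⁺ = {ArtistID, Genre}, so {Genre} is not a superkey.
Its right-hand attributes {ArtistID} are all prime, as are those of every other non-superkey FD — the relation is in 3NF.

3NF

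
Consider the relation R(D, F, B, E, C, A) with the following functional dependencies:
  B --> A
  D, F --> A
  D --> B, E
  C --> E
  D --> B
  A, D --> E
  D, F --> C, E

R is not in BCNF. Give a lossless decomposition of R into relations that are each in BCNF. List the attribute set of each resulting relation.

{A, B}; {B, D, E}; {C, D, F}

Candidate key of the original relation: {D, F}.
In {A, B, C, D, E, F}, {B} is not a superkey ({B}⁺ restricted to this set is {A, B}), so split on B --> A into {A, B} and {B, C, D, E, F}.
{A, B} is in BCNF.
In {B, C, D, E, F}, {D} is not a superkey ({D}⁺ restricted to this set is {B, D, E}), so split on D --> B, E into {B, D, E} and {C, D, F}.
{B, D, E} is in BCNF.
{C, D, F} is in BCNF.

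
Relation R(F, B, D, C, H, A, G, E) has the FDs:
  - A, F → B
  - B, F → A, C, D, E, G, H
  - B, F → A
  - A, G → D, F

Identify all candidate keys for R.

{A, F}⁺ = {A, B, C, D, E, F, G, H} — all of the relation — so {A, F} is a candidate key.
{A, G}⁺ = {A, B, C, D, E, F, G, H} — all of the relation — so {A, G} is a candidate key.
{B, F}⁺ = {A, B, C, D, E, F, G, H} — all of the relation — so {B, F} is a candidate key.
These are minimal and exhaustive — every other superkey contains one of them.

{A, F}, {A, G}, {B, F}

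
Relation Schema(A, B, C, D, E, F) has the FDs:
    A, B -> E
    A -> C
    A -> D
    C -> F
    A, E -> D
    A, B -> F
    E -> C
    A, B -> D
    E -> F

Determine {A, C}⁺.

{A, C, D, F}

Start with {A, C}.
A -> D applies; add {D} → now {A, C, D}.
C -> F applies; add {F} → now {A, C, D, F}.
No further FD applies.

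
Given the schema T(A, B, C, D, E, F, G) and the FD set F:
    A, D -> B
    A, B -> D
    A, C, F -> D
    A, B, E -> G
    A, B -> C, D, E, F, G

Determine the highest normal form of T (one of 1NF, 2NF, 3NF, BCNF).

Candidate keys: {A, B}, {A, C, F}, {A, D}. Prime attributes: {A, B, C, D, F}.
Each dependency's left side is a superkey — BCNF holds.

BCNF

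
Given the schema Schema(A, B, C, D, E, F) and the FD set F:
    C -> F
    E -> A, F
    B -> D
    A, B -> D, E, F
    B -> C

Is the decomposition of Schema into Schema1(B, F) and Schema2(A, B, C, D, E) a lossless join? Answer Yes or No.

Yes

Common attributes: {B}; their closure is {B, C, D, F}.
Since Schema1 ⊆ {B, C, D, F}, the intersection is a superkey of Schema1; the decomposition is lossless.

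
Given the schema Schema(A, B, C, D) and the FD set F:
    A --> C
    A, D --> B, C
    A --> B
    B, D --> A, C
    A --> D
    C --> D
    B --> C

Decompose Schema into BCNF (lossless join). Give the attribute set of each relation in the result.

{A, B, C}; {C, D}

Candidate keys of the original relation: {A}, {B}.
{A, B, C, D}: {C} determines {C, D} here but is not a superkey — split on C --> D, giving {C, D} and {A, B, C}.
{C, D} is in BCNF.
{A, B, C} is in BCNF.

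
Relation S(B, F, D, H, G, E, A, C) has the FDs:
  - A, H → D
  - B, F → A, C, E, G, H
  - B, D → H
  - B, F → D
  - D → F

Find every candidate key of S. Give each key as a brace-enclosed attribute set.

{A, B, H}, {B, D}, {B, F}

Attributes never on any right-hand side: {B} — every candidate key must contain it.
{B, D} is a candidate key since {B, D}⁺ = {A, B, C, D, E, F, G, H} covers every attribute.
{B, F} is a candidate key since {B, F}⁺ = {A, B, C, D, E, F, G, H} covers every attribute.
{A, B, H} is a candidate key since {A, B, H}⁺ = {A, B, C, D, E, F, G, H} covers every attribute.
Any other superkey properly contains one of these, so there are no further candidate keys.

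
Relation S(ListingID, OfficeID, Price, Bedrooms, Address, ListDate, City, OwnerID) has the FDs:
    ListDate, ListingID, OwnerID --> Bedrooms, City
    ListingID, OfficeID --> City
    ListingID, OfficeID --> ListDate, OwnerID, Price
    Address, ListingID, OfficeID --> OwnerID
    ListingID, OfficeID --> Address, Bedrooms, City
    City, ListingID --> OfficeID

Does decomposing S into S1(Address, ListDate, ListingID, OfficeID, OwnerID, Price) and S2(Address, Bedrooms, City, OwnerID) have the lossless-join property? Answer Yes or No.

The shared attributes are {Address, OwnerID} and {Address, OwnerID}⁺ = {Address, OwnerID}.
S1 ⊄ {Address, OwnerID} and S2 ⊄ {Address, OwnerID}, so the split is lossy.

No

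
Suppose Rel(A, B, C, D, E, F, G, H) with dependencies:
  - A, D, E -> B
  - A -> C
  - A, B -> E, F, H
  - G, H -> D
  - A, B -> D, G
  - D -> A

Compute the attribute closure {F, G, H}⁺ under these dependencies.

{A, C, D, F, G, H}

Start with {F, G, H}.
G, H -> D applies; add {D} → now {D, F, G, H}.
D -> A applies; add {A} → now {A, D, F, G, H}.
A -> C applies; add {C} → now {A, C, D, F, G, H}.
No further FD applies.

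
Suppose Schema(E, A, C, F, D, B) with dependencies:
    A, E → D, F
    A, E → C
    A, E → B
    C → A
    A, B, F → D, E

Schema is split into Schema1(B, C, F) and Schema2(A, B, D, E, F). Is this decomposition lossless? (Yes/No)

No

Schema1 ∩ Schema2 = {B, F}; its closure under F is {B, F}.
Schema1 ⊄ {B, F} and Schema2 ⊄ {B, F}, so the split is lossy.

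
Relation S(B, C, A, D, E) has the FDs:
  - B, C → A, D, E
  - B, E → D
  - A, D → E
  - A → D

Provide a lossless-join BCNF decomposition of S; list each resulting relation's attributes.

{A, B, C}; {A, E}; {B, D, E}

Candidate key of the original relation: {B, C}.
In {A, B, C, D, E}, {B, E} is not a superkey ({B, E}⁺ restricted to this set is {B, D, E}), so split on B, E → D into {B, D, E} and {A, B, C, E}.
{B, D, E}: every determinant is a superkey — BCNF.
In {A, B, C, E}, {A} is not a superkey ({A}⁺ restricted to this set is {A, E}), so split on A → E into {A, E} and {A, B, C}.
{A, E}: every determinant is a superkey — BCNF.
{A, B, C}: every determinant is a superkey — BCNF.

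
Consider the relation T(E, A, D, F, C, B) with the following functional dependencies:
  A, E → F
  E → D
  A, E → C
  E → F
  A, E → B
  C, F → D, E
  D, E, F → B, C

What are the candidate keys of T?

No FD produces {A}, so it must be in every candidate key.
{A, E}⁺ = {A, B, C, D, E, F} — all of the relation — so {A, E} is a candidate key.
{A, C, F}⁺ = {A, B, C, D, E, F} — all of the relation — so {A, C, F} is a candidate key.
No proper subset of any of these is a key, and no other minimal superkey exists.

{A, C, F}, {A, E}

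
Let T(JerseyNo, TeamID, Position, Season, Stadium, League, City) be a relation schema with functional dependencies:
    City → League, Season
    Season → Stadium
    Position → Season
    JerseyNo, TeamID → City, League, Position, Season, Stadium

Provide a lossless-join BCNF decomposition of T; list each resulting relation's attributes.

{City, JerseyNo, Position, TeamID}; {City, League, Season}; {Season, Stadium}

Candidate key of the original relation: {JerseyNo, TeamID}.
Within {City, JerseyNo, League, Position, Season, Stadium, TeamID}: {City}⁺ ∩ {City, JerseyNo, League, Position, Season, Stadium, TeamID} = {City, League, Season, Stadium}, not the whole set, so City → League, Season, Stadium violates BCNF; decompose into {City, League, Season, Stadium} and {City, JerseyNo, Position, TeamID}.
Within {City, League, Season, Stadium}: {Season}⁺ ∩ {City, League, Season, Stadium} = {Season, Stadium}, not the whole set, so Season → Stadium violates BCNF; decompose into {Season, Stadium} and {City, League, Season}.
{Season, Stadium} is in BCNF.
{City, League, Season} is in BCNF.
{City, JerseyNo, Position, TeamID} is in BCNF.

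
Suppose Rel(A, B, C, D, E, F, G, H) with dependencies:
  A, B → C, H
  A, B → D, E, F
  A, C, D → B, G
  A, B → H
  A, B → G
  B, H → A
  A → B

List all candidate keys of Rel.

{A}⁺ = {A, B, C, D, E, F, G, H} — all of the relation — so {A} is a candidate key.
{B, H}⁺ = {A, B, C, D, E, F, G, H} — all of the relation — so {B, H} is a candidate key.
These are minimal and exhaustive — every other superkey contains one of them.

{A}, {B, H}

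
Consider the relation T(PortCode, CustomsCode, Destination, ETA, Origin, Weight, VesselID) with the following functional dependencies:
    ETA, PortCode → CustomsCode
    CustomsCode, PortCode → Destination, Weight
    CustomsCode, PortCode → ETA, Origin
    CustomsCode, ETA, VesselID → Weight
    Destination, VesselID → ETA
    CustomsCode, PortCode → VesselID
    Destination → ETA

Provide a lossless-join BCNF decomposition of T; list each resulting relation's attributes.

{CustomsCode, Destination, Origin, PortCode, VesselID}; {CustomsCode, ETA, VesselID, Weight}; {Destination, ETA}

Candidate keys of the original relation: {CustomsCode, PortCode}, {Destination, PortCode}, {ETA, PortCode}.
Within {CustomsCode, Destination, ETA, Origin, PortCode, VesselID, Weight}: {CustomsCode, ETA, VesselID}⁺ ∩ {CustomsCode, Destination, ETA, Origin, PortCode, VesselID, Weight} = {CustomsCode, ETA, VesselID, Weight}, not the whole set, so CustomsCode, ETA, VesselID → Weight violates BCNF; decompose into {CustomsCode, ETA, VesselID, Weight} and {CustomsCode, Destination, ETA, Origin, PortCode, VesselID}.
{CustomsCode, ETA, VesselID, Weight}: every determinant is a superkey — BCNF.
Within {CustomsCode, Destination, ETA, Origin, PortCode, VesselID}: {Destination, VesselID}⁺ ∩ {CustomsCode, Destination, ETA, Origin, PortCode, VesselID} = {Destination, ETA, VesselID}, not the whole set, so Destination, VesselID → ETA violates BCNF; decompose into {Destination, ETA, VesselID} and {CustomsCode, Destination, Origin, PortCode, VesselID}.
Within {Destination, ETA, VesselID}: {Destination}⁺ ∩ {Destination, ETA, VesselID} = {Destination, ETA}, not the whole set, so Destination → ETA violates BCNF; decompose into {Destination, ETA} and {Destination, VesselID}.
{Destination, ETA}: every determinant is a superkey — BCNF.
{Destination, VesselID}: every determinant is a superkey — BCNF.
{CustomsCode, Destination, Origin, PortCode, VesselID}: every determinant is a superkey — BCNF.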